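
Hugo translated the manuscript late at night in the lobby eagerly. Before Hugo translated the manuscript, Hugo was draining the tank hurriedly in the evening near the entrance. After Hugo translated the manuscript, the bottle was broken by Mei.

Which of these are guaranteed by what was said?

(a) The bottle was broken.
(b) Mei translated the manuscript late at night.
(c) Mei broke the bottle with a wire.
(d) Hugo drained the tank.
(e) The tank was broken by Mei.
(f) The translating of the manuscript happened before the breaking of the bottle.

(a) Entailed — the original entails any weakening of itself; this just generalizes the agent.
(b) Not entailed — the passage has Hugo translating the manuscript, not Mei.
(c) Not entailed — 'with a wire' adds information not in the original event.
(d) Not entailed — 'was draining' is progressive on an accomplishment; it does not entail the completed 'drained'.
(e) Not entailed — Mei broke the bottle, not the tank; the tank belongs to the draining event.
(f) Entailed — the narrative places the translating before the breaking.

(a), (f)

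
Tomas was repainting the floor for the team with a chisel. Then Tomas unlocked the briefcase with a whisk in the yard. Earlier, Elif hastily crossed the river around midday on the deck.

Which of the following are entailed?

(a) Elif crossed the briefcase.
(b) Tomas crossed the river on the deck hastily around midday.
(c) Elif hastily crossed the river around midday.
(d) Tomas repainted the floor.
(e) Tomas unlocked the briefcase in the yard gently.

(a) Not entailed — Elif crossed the river, not the briefcase; the briefcase belongs to the unlocking event.
(b) Not entailed — the passage has Elif crossing the river, not Tomas.
(c) Entailed — this follows by dropping conjuncts from the crossing event's description.
(d) Not entailed — 'was repainting' is progressive on an accomplishment; it does not entail the completed 'repainted'.
(e) Not entailed — 'gently' adds information not in the original event.

(c)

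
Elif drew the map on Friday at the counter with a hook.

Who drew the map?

'Elif' marks the agent of the drawing event.

Elif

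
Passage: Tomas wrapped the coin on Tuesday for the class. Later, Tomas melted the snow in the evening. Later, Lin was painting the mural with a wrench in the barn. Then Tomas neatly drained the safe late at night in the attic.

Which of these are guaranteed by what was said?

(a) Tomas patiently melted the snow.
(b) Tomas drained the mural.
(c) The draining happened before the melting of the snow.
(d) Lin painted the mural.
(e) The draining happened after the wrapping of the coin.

(a) Not entailed — 'patiently' adds information not in the original event.
(b) Not entailed — Tomas drained the safe, not the mural; the mural belongs to the painting event.
(c) Not entailed — the narrative places the melting before the draining, not after.
(d) Not entailed — 'was painting' is progressive on an accomplishment; it does not entail the completed 'painted'.
(e) Entailed — the narrative places the wrapping before the draining.

(e)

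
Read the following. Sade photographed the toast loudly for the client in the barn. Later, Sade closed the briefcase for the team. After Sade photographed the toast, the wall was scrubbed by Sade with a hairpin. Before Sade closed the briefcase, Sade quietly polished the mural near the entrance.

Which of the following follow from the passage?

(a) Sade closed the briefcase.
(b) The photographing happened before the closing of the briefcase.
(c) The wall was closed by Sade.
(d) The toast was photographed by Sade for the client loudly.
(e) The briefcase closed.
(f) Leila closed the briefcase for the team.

(a) Entailed — dropping 'for the team' leaves a sub-description the original still satisfies.
(b) Entailed — the narrative places the photographing before the closing.
(c) Not entailed — Sade closed the briefcase, not the wall; the wall belongs to the scrubbing event.
(d) Entailed — the original entails any weakening of itself; this just drops 'in the barn'.
(e) Entailed — 'Sade closed the briefcase' is causative; it entails the inchoative 'the briefcase closed'.
(f) Not entailed — the passage has Sade closing the briefcase, not Leila.

(a), (b), (d), (e)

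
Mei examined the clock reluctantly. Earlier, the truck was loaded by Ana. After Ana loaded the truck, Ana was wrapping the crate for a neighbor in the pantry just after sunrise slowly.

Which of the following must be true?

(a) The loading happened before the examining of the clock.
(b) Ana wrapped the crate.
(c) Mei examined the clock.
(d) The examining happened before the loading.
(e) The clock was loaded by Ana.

(a), (c)

(a) Entailed — the narrative places the loading before the examining.
(b) Not entailed — 'was wrapping' is progressive on an accomplishment; it does not entail the completed 'wrapped'.
(c) Entailed — dropping 'reluctantly' leaves a sub-description the original still satisfies.
(d) Not entailed — the narrative places the loading before the examining, not after.
(e) Not entailed — Ana loaded the truck, not the clock; the clock belongs to the examining event.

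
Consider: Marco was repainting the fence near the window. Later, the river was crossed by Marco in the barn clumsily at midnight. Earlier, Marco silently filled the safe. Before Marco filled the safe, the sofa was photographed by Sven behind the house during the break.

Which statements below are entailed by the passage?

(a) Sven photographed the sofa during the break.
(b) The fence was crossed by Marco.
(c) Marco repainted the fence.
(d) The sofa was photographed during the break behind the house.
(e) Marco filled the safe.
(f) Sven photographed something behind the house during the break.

(a) Entailed — every conjunct here is already in the original photographing event.
(b) Not entailed — Marco crossed the river, not the fence; the fence belongs to the repainting event.
(c) Not entailed — 'was repainting' is progressive on an accomplishment; it does not entail the completed 'repainted'.
(d) Entailed — the original entails any weakening of itself; this just generalizes the agent.
(e) Entailed — dropping 'silently' leaves a sub-description the original still satisfies.
(f) Entailed — this follows by dropping conjuncts from the photographing event's description.

(a), (d), (e), (f)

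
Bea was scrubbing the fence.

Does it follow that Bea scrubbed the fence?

'scrub' is atelic; if Bea was scrubbing the fence, then Bea scrubbed the fence (for some time).

yes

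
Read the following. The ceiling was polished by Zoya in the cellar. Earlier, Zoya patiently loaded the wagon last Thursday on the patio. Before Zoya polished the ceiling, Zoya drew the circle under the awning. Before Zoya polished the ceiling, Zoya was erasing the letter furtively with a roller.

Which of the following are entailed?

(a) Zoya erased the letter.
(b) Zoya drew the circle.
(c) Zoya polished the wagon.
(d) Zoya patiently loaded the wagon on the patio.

(b), (d)

(a) Not entailed — 'was erasing' is progressive on an accomplishment; it does not entail the completed 'erased'.
(b) Entailed — the original entails any weakening of itself; this just drops 'under the awning'.
(c) Not entailed — Zoya polished the ceiling, not the wagon; the wagon belongs to the loading event.
(d) Entailed — the original entails any weakening of itself; this just drops 'last Thursday'.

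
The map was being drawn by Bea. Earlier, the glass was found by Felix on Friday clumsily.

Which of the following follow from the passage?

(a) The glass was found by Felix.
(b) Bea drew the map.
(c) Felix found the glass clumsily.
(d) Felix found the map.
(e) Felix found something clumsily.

(a), (c), (e)

(a) Entailed — this follows by dropping conjuncts from the finding event's description.
(b) Not entailed — 'was drawing' is progressive on an accomplishment; it does not entail the completed 'drew'.
(c) Entailed — the original entails any weakening of itself; this just drops 'on Friday'.
(d) Not entailed — Felix found the glass, not the map; the map belongs to the drawing event.
(e) Entailed — the original entails any weakening of itself; this just drops 'on Friday' and generalizes the patient.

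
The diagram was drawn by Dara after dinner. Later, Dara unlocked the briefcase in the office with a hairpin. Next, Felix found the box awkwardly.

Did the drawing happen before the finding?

The narrative orders the drawing before the finding.

yes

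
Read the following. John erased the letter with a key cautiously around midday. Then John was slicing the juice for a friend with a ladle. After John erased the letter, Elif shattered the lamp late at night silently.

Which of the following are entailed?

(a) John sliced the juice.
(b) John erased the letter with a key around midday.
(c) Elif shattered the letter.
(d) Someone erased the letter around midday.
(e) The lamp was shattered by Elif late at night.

(b), (d), (e)

(a) Not entailed — 'was slicing' is progressive on an accomplishment; it does not entail the completed 'sliced'.
(b) Entailed — the original entails any weakening of itself; this just drops 'cautiously'.
(c) Not entailed — Elif shattered the lamp, not the letter; the letter belongs to the erasing event.
(d) Entailed — every conjunct here is already in the original erasing event.
(e) Entailed — this follows by dropping conjuncts from the shattering event's description.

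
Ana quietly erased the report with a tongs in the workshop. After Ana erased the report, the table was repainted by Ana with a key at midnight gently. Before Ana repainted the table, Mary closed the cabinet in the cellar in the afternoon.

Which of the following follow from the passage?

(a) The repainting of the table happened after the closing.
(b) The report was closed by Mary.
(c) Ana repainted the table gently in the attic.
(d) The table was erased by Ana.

(a)

(a) Entailed — the narrative places the closing before the repainting.
(b) Not entailed — Mary closed the cabinet, not the report; the report belongs to the erasing event.
(c) Not entailed — 'in the attic' adds information not in the original event.
(d) Not entailed — Ana erased the report, not the table; the table belongs to the repainting event.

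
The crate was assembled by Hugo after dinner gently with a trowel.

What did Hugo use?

'with a trowel' marks the instrument of the assembling event.

a trowel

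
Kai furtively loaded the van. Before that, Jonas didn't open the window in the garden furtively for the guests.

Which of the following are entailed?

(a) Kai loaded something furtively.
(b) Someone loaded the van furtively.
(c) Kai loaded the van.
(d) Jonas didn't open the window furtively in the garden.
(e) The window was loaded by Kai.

(a) Entailed — the original entails any weakening of itself; this just generalizes the patient.
(b) Entailed — this follows by dropping conjuncts from the loading event's description.
(c) Entailed — this follows by dropping conjuncts from the loading event's description.
(d) Not entailed — dropping 'for the guests' under negation is not valid — the original leaves open that Jonas opened the window some other way.
(e) Not entailed — Kai loaded the van, not the window; the window belongs to the opening event.

(a), (b), (c)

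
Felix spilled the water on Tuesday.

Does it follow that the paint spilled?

no

Nothing is said about any paint; only the water is affected.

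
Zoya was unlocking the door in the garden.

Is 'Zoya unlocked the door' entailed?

'was unlocking' is progressive; for an accomplishment like 'unlock the door', it doesn't entail completion.

no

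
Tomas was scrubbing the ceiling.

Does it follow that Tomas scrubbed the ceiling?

yes

'scrub' is atelic; if Tomas was scrubbing the ceiling, then Tomas scrubbed the ceiling (for some time).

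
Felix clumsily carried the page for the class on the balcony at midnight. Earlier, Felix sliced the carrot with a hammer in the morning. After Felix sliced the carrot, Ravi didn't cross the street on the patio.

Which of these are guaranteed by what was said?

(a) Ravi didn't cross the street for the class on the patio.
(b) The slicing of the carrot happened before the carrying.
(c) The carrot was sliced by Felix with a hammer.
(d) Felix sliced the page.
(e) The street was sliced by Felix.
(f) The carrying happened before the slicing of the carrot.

(a), (b), (c)

(a) Entailed — under negation, adding a further restriction is entailed: if no such crossing event occurred, none occurred for the class either.
(b) Entailed — the narrative places the slicing before the carrying.
(c) Entailed — every conjunct here is already in the original slicing event.
(d) Not entailed — Felix sliced the carrot, not the page; the page belongs to the carrying event.
(e) Not entailed — Felix sliced the carrot, not the street; the street belongs to the crossing event.
(f) Not entailed — the narrative places the slicing before the carrying, not after.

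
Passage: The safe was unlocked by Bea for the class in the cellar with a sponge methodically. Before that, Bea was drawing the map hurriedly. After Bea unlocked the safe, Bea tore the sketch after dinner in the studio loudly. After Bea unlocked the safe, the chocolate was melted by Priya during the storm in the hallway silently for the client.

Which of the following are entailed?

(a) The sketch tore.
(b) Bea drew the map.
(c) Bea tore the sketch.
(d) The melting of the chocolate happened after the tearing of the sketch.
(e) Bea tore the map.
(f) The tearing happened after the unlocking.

(a), (c), (f)

(a) Entailed — 'Bea tore the sketch' is causative; it entails the inchoative 'the sketch tore'.
(b) Not entailed — 'was drawing' is progressive on an accomplishment; it does not entail the completed 'drew'.
(c) Entailed — every conjunct here is already in the original tearing event.
(d) Not entailed — the narrative doesn't order the tearing relative to the melting.
(e) Not entailed — Bea tore the sketch, not the map; the map belongs to the drawing event.
(f) Entailed — the narrative places the unlocking before the tearing.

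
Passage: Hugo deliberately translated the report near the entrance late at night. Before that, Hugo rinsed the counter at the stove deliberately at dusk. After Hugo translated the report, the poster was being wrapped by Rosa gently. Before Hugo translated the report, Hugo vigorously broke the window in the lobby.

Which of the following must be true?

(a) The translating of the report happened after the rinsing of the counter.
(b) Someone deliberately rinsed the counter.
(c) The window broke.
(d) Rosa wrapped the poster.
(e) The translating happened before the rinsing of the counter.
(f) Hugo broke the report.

(a), (b), (c)

(a) Entailed — the narrative places the rinsing before the translating.
(b) Entailed — the original entails any weakening of itself; this just drops 'at dusk', 'at the stove' and generalizes the agent.
(c) Entailed — 'Hugo broke the window' is causative; it entails the inchoative 'the window broke'.
(d) Not entailed — 'was wrapping' is progressive on an accomplishment; it does not entail the completed 'wrapped'.
(e) Not entailed — the narrative places the rinsing before the translating, not after.
(f) Not entailed — Hugo broke the window, not the report; the report belongs to the translating event.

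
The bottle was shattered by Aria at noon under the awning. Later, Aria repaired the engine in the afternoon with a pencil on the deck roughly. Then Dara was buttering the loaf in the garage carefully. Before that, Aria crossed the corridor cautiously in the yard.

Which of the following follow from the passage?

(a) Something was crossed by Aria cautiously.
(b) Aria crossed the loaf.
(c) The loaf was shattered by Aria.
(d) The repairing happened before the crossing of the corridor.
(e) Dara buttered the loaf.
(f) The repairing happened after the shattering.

(a) Entailed — this follows by dropping conjuncts from the crossing event's description.
(b) Not entailed — Aria crossed the corridor, not the loaf; the loaf belongs to the buttering event.
(c) Not entailed — Aria shattered the bottle, not the loaf; the loaf belongs to the buttering event.
(d) Not entailed — the narrative doesn't order the repairing relative to the crossing.
(e) Not entailed — 'was buttering' is progressive on an accomplishment; it does not entail the completed 'buttered'.
(f) Entailed — the narrative places the shattering before the repairing.

(a), (f)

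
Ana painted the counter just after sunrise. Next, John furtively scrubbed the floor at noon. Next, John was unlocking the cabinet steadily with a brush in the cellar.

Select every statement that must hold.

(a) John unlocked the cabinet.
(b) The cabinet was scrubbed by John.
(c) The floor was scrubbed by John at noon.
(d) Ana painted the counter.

(a) Not entailed — 'was unlocking' is progressive on an accomplishment; it does not entail the completed 'unlocked'.
(b) Not entailed — John scrubbed the floor, not the cabinet; the cabinet belongs to the unlocking event.
(c) Entailed — the original entails any weakening of itself; this just drops 'furtively'.
(d) Entailed — this follows by dropping conjuncts from the painting event's description.

(c), (d)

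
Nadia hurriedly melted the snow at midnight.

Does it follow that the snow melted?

yes

'Nadia melted the snow' is the causative; it entails the inchoative 'the snow melted'.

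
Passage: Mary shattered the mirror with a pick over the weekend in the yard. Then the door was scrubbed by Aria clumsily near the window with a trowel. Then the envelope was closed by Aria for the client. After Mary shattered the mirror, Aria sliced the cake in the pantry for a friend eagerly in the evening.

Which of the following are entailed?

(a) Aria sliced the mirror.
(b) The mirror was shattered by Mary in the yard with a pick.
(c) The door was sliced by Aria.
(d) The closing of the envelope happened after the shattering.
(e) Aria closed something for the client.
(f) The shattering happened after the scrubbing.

(a) Not entailed — Aria sliced the cake, not the mirror; the mirror belongs to the shattering event.
(b) Entailed — the original entails any weakening of itself; this just drops 'over the weekend'.
(c) Not entailed — Aria sliced the cake, not the door; the door belongs to the scrubbing event.
(d) Entailed — the narrative places the shattering before the closing.
(e) Entailed — the original entails any weakening of itself; this just generalizes the patient.
(f) Not entailed — the narrative places the shattering before the scrubbing, not after.

(b), (d), (e)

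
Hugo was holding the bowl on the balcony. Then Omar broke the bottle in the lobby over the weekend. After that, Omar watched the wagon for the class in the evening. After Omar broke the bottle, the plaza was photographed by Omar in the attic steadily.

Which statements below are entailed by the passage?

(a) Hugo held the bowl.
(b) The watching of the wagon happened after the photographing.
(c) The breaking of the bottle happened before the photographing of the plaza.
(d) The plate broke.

(a), (c)

(a) Entailed — 'hold' is an activity; 'was holding' entails that some holding happened, so 'held' holds.
(b) Not entailed — the narrative doesn't order the photographing relative to the watching.
(c) Entailed — the narrative places the breaking before the photographing.
(d) Not entailed — the bottle is what broke, not the plate.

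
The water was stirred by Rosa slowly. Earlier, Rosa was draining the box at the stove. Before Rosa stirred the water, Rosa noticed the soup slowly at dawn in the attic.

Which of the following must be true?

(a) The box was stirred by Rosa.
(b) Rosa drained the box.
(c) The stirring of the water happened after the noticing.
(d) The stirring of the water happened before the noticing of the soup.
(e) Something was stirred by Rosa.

(a) Not entailed — Rosa stirred the water, not the box; the box belongs to the draining event.
(b) Not entailed — 'was draining' is progressive on an accomplishment; it does not entail the completed 'drained'.
(c) Entailed — the narrative places the noticing before the stirring.
(d) Not entailed — the narrative places the noticing before the stirring, not after.
(e) Entailed — this follows by dropping conjuncts from the stirring event's description.

(c), (e)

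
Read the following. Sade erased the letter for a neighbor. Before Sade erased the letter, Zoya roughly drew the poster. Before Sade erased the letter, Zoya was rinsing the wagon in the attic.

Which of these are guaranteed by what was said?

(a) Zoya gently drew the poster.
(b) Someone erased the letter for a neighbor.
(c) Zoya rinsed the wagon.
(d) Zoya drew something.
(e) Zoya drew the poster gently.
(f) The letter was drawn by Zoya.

(a) Not entailed — 'gently' adds a manner not in (and inconsistent with) the original.
(b) Entailed — generalizing the agent leaves a sub-description the original still satisfies.
(c) Entailed — 'rinse' is an activity; 'was rinsing' entails that some rinsing happened, so 'rinsed' holds.
(d) Entailed — every conjunct here is already in the original drawing event.
(e) Not entailed — 'gently' adds a manner not in (and inconsistent with) the original.
(f) Not entailed — Zoya drew the poster, not the letter; the letter belongs to the erasing event.

(b), (c), (d)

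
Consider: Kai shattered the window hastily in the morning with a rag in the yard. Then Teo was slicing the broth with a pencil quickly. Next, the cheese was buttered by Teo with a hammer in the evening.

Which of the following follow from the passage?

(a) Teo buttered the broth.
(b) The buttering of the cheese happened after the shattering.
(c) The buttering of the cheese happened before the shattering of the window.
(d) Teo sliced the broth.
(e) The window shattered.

(a) Not entailed — Teo buttered the cheese, not the broth; the broth belongs to the slicing event.
(b) Entailed — the narrative places the shattering before the buttering.
(c) Not entailed — the narrative places the shattering before the buttering, not after.
(d) Not entailed — 'was slicing' is progressive on an accomplishment; it does not entail the completed 'sliced'.
(e) Entailed — 'Kai shattered the window' is causative; it entails the inchoative 'the window shattered'.

(b), (e)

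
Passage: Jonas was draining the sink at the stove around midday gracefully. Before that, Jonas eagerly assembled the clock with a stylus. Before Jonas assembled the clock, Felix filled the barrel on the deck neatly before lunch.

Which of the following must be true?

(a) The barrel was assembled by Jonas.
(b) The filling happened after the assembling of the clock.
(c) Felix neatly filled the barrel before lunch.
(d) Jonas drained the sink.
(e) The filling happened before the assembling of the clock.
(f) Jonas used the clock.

(a) Not entailed — Jonas assembled the clock, not the barrel; the barrel belongs to the filling event.
(b) Not entailed — the narrative places the filling before the assembling, not after.
(c) Entailed — dropping 'on the deck' leaves a sub-description the original still satisfies.
(d) Not entailed — 'was draining' is progressive on an accomplishment; it does not entail the completed 'drained'.
(e) Entailed — the narrative places the filling before the assembling.
(f) Not entailed — the clock is the patient, not an instrument — Jonas used a stylus.

(c), (e)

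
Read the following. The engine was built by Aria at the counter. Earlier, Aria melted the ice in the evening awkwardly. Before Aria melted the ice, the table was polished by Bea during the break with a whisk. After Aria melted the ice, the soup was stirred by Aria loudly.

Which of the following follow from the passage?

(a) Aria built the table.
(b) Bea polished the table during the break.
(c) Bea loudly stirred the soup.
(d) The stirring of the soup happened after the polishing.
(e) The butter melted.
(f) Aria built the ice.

(b), (d)

(a) Not entailed — Aria built the engine, not the table; the table belongs to the polishing event.
(b) Entailed — every conjunct here is already in the original polishing event.
(c) Not entailed — the passage has Aria stirring the soup, not Bea.
(d) Entailed — the narrative places the polishing before the stirring.
(e) Not entailed — the ice is what melted, not the butter.
(f) Not entailed — Aria built the engine, not the ice; the ice belongs to the melting event.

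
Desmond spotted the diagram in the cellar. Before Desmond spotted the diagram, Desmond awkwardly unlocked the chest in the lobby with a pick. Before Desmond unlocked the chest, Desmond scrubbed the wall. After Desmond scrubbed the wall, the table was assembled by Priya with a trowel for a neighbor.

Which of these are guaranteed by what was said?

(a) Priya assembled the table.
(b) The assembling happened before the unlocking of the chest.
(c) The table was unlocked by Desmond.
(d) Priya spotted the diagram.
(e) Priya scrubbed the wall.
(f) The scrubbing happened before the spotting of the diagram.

(a), (f)

(a) Entailed — dropping 'for a neighbor', 'with a trowel' leaves a sub-description the original still satisfies.
(b) Not entailed — the narrative doesn't order the assembling relative to the unlocking.
(c) Not entailed — Desmond unlocked the chest, not the table; the table belongs to the assembling event.
(d) Not entailed — the passage has Desmond spotting the diagram, not Priya.
(e) Not entailed — the passage has Desmond scrubbing the wall, not Priya.
(f) Entailed — the narrative places the scrubbing before the spotting.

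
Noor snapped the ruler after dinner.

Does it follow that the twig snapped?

no

Nothing is said about any twig; only the ruler is affected.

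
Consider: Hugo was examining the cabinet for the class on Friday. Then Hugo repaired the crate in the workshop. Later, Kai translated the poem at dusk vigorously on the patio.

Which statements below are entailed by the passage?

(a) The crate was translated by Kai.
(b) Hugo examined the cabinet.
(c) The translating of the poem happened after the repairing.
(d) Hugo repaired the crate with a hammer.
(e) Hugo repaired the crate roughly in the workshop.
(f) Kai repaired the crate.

(b), (c)

(a) Not entailed — Kai translated the poem, not the crate; the crate belongs to the repairing event.
(b) Entailed — 'examine' is an activity; 'was examining' entails that some examining happened, so 'examined' holds.
(c) Entailed — the narrative places the repairing before the translating.
(d) Not entailed — 'with a hammer' adds information not in the original event.
(e) Not entailed — 'roughly' adds information not in the original event.
(f) Not entailed — the passage has Hugo repairing the crate, not Kai.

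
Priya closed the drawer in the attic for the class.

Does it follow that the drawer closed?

yes

'Priya closed the drawer' is the causative; it entails the inchoative 'the drawer closed'.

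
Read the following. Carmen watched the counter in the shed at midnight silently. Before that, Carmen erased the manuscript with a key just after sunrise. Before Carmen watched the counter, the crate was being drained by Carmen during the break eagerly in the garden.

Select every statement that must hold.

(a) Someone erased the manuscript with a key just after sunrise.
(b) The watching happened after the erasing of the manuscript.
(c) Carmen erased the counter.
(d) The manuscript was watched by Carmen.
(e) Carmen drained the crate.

(a) Entailed — this follows by dropping conjuncts from the erasing event's description.
(b) Entailed — the narrative places the erasing before the watching.
(c) Not entailed — Carmen erased the manuscript, not the counter; the counter belongs to the watching event.
(d) Not entailed — Carmen watched the counter, not the manuscript; the manuscript belongs to the erasing event.
(e) Not entailed — 'was draining' is progressive on an accomplishment; it does not entail the completed 'drained'.

(a), (b)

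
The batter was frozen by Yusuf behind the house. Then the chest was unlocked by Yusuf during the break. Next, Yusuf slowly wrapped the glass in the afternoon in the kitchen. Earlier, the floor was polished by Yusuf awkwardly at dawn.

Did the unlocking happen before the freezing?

The narrative orders the freezing before the unlocking.

no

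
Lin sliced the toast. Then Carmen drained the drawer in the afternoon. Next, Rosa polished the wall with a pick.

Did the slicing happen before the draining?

yes

The narrative orders the slicing before the draining.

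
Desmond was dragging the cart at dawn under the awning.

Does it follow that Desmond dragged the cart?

yes

'drag' is atelic; if Desmond was dragging the cart, then Desmond dragged the cart (for some time).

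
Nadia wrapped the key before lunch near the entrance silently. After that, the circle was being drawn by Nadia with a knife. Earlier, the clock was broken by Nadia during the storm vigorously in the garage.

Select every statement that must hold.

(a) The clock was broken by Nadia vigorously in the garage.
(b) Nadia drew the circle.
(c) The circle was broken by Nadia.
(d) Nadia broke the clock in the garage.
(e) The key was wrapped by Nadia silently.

(a), (d), (e)

(a) Entailed — the original entails any weakening of itself; this just drops 'during the storm'.
(b) Not entailed — 'was drawing' is progressive on an accomplishment; it does not entail the completed 'drew'.
(c) Not entailed — Nadia broke the clock, not the circle; the circle belongs to the drawing event.
(d) Entailed — the original entails any weakening of itself; this just drops 'during the storm', 'vigorously'.
(e) Entailed — this follows by dropping conjuncts from the wrapping event's description.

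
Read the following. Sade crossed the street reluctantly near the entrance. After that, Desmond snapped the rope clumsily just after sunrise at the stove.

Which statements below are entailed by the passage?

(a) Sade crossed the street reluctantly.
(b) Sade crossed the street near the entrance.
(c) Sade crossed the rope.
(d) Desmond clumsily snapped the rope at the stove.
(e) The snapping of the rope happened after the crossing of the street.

(a), (b), (d), (e)

(a) Entailed — every conjunct here is already in the original crossing event.
(b) Entailed — every conjunct here is already in the original crossing event.
(c) Not entailed — Sade crossed the street, not the rope; the rope belongs to the snapping event.
(d) Entailed — this follows by dropping conjuncts from the snapping event's description.
(e) Entailed — the narrative places the crossing before the snapping.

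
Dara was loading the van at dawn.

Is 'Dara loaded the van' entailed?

'was loading' is progressive; for an accomplishment like 'load the van', it doesn't entail completion.

no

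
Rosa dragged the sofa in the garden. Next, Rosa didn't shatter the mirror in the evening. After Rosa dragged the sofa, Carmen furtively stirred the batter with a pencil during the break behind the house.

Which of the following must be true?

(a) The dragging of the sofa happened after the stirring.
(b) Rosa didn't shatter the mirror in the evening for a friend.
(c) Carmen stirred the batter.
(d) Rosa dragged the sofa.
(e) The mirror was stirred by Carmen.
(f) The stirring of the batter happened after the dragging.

(b), (c), (d), (f)

(a) Not entailed — the narrative places the dragging before the stirring, not after.
(b) Entailed — under negation, adding a further restriction is entailed: if no such shattering event occurred, none occurred for a friend either.
(c) Entailed — every conjunct here is already in the original stirring event.
(d) Entailed — dropping 'in the garden' leaves a sub-description the original still satisfies.
(e) Not entailed — Carmen stirred the batter, not the mirror; the mirror belongs to the shattering event.
(f) Entailed — the narrative places the dragging before the stirring.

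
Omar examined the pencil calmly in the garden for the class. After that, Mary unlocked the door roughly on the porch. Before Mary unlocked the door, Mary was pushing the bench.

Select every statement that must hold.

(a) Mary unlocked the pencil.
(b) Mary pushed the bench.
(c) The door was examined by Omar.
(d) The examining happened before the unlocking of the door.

(b), (d)

(a) Not entailed — Mary unlocked the door, not the pencil; the pencil belongs to the examining event.
(b) Entailed — 'push' is an activity; 'was pushing' entails that some pushing happened, so 'pushed' holds.
(c) Not entailed — Omar examined the pencil, not the door; the door belongs to the unlocking event.
(d) Entailed — the narrative places the examining before the unlocking.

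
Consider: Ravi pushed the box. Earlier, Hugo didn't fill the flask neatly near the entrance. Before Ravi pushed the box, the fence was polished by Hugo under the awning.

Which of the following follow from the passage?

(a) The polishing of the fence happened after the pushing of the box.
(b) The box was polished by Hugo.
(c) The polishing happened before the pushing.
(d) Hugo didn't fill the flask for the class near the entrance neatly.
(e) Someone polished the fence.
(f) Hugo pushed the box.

(c), (d), (e)

(a) Not entailed — the narrative places the polishing before the pushing, not after.
(b) Not entailed — Hugo polished the fence, not the box; the box belongs to the pushing event.
(c) Entailed — the narrative places the polishing before the pushing.
(d) Entailed — under negation, adding a further restriction is entailed: if no such filling event occurred, none occurred for the class either.
(e) Entailed — the original entails any weakening of itself; this just drops 'under the awning' and generalizes the agent.
(f) Not entailed — the passage has Ravi pushing the box, not Hugo.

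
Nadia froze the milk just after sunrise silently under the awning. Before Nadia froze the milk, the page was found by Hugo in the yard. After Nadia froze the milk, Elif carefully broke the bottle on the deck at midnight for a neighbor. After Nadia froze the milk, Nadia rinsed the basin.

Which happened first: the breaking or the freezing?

The connectives place the freezing before the breaking.

the freezing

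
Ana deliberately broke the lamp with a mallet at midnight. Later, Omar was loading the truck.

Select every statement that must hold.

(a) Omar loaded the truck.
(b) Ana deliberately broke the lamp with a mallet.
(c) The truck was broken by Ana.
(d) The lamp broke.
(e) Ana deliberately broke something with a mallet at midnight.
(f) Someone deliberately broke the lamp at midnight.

(a) Not entailed — 'was loading' is progressive on an accomplishment; it does not entail the completed 'loaded'.
(b) Entailed — the original entails any weakening of itself; this just drops 'at midnight'.
(c) Not entailed — Ana broke the lamp, not the truck; the truck belongs to the loading event.
(d) Entailed — 'Ana broke the lamp' is causative; it entails the inchoative 'the lamp broke'.
(e) Entailed — this follows by dropping conjuncts from the breaking event's description.
(f) Entailed — the original entails any weakening of itself; this just drops 'with a mallet' and generalizes the agent.

(b), (d), (e), (f)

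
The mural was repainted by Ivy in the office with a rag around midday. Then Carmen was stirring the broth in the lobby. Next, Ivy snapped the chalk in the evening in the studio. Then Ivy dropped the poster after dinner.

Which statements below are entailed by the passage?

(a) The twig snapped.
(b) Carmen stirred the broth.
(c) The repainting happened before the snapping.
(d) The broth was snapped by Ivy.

(a) Not entailed — the chalk is what snapped, not the twig.
(b) Entailed — 'stir' is an activity; 'was stirring' entails that some stirring happened, so 'stirred' holds.
(c) Entailed — the narrative places the repainting before the snapping.
(d) Not entailed — Ivy snapped the chalk, not the broth; the broth belongs to the stirring event.

(b), (c)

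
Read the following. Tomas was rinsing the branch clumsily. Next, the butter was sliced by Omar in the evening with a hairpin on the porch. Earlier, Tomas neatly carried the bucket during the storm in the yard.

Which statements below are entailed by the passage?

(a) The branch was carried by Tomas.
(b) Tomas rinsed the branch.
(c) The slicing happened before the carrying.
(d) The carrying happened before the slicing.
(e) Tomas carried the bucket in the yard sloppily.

(a) Not entailed — Tomas carried the bucket, not the branch; the branch belongs to the rinsing event.
(b) Entailed — 'rinse' is an activity; 'was rinsing' entails that some rinsing happened, so 'rinsed' holds.
(c) Not entailed — the narrative places the carrying before the slicing, not after.
(d) Entailed — the narrative places the carrying before the slicing.
(e) Not entailed — 'sloppily' adds a manner not in (and inconsistent with) the original.

(b), (d)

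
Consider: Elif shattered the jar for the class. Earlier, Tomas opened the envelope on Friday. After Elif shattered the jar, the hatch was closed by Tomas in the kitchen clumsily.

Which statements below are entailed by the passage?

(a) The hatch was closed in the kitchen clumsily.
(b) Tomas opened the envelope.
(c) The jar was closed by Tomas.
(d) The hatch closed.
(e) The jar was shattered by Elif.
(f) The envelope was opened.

(a) Entailed — every conjunct here is already in the original closing event.
(b) Entailed — every conjunct here is already in the original opening event.
(c) Not entailed — Tomas closed the hatch, not the jar; the jar belongs to the shattering event.
(d) Entailed — 'Tomas closed the hatch' is causative; it entails the inchoative 'the hatch closed'.
(e) Entailed — the original entails any weakening of itself; this just drops 'for the class'.
(f) Entailed — the original entails any weakening of itself; this just drops 'on Friday' and generalizes the agent.

(a), (b), (d), (e), (f)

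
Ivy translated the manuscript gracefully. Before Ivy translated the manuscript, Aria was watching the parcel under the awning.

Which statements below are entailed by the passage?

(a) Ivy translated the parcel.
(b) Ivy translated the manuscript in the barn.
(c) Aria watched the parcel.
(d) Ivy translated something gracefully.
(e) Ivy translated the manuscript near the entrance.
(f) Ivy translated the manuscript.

(a) Not entailed — Ivy translated the manuscript, not the parcel; the parcel belongs to the watching event.
(b) Not entailed — 'in the barn' adds information not in the original event.
(c) Entailed — 'watch' is an activity; 'was watching' entails that some watching happened, so 'watched' holds.
(d) Entailed — the original entails any weakening of itself; this just generalizes the patient.
(e) Not entailed — 'near the entrance' adds information not in the original event.
(f) Entailed — this follows by dropping conjuncts from the translating event's description.

(c), (d), (f)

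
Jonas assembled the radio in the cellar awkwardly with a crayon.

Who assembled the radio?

Jonas

'Jonas' marks the agent of the assembling event.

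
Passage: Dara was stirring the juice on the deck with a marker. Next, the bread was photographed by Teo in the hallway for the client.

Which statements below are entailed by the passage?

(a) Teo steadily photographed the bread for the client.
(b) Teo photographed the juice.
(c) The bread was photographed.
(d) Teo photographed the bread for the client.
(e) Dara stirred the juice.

(c), (d), (e)

(a) Not entailed — 'steadily' adds information not in the original event.
(b) Not entailed — Teo photographed the bread, not the juice; the juice belongs to the stirring event.
(c) Entailed — this follows by dropping conjuncts from the photographing event's description.
(d) Entailed — dropping 'in the hallway' leaves a sub-description the original still satisfies.
(e) Entailed — 'stir' is an activity; 'was stirring' entails that some stirring happened, so 'stirred' holds.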